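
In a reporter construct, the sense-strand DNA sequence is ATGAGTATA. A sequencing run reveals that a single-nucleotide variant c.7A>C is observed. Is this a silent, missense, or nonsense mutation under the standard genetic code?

missense

Position 7 falls in codon 3: ATA → Ile.
After the substitution the codon is CTA → Leu.
Ile ≠ Leu, so this is a missense mutation.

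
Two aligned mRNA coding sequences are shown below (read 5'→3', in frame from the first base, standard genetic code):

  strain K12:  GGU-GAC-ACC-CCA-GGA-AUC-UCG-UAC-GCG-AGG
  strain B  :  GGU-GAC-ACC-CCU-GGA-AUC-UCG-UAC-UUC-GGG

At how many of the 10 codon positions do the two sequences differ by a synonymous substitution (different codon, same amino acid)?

1

Codon 1: GGU Gly / GGU Gly — identical.
Codon 2: GAC Asp / GAC Asp — identical.
Codon 3: ACC Thr / ACC Thr — identical.
Codon 4: CCA Pro / CCU Pro — synonymous.
Codon 5: GGA Gly / GGA Gly — identical.
Codon 6: AUC Ile / AUC Ile — identical.
Codon 7: UCG Ser / UCG Ser — identical.
Codon 8: UAC Tyr / UAC Tyr — identical.
Codon 9: GCG Ala / UUC Phe — nonsynonymous.
Codon 10: AGG Arg / GGG Gly — nonsynonymous.
Synonymous differences: 1.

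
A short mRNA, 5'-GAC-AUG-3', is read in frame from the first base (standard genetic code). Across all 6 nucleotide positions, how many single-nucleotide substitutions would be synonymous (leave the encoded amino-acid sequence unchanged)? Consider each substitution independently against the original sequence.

Codon 1 (GAC, Asp): 1 synonymous substitution.
Codon 2 (AUG, Met): 0 synonymous substitutions.
Total: 1 + 0 = 1.

1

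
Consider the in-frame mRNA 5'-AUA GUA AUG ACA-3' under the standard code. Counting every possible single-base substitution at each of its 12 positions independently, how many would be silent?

Codon 1 (AUA, Ile): 2 synonymous substitutions.
Codon 2 (GUA, Val): 3 synonymous substitutions.
Codon 3 (AUG, Met): 0 synonymous substitutions.
Codon 4 (ACA, Thr): 3 synonymous substitutions.
Total: 2 + 3 + 0 + 3 = 8.

8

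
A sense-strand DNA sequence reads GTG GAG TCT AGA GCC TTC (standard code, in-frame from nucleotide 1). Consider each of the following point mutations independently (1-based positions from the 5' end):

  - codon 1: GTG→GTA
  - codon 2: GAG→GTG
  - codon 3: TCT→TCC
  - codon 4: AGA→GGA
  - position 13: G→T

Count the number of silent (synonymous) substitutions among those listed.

Codon 1: GTG (Val) → GTA (Val) — synonymous.
Codon 2: GAG (Glu) → GTG (Val) — missense.
Codon 3: TCT (Ser) → TCC (Ser) — synonymous.
Codon 4: AGA (Arg) → GGA (Gly) — missense.
Codon 5: GCC (Ala) → TCC (Ser) — missense.
Synonymous: 2 of 5.

2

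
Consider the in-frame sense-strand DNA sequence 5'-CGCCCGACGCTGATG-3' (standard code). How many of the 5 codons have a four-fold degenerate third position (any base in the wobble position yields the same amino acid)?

Codon 1 CGC (Arg): third position 4-fold.
Codon 2 CCG (Pro): third position 4-fold.
Codon 3 ACG (Thr): third position 4-fold.
Codon 4 CTG (Leu): third position 4-fold.
Codon 5 ATG (Met): third position 1-fold.
Four-fold degenerate third positions: 4.

4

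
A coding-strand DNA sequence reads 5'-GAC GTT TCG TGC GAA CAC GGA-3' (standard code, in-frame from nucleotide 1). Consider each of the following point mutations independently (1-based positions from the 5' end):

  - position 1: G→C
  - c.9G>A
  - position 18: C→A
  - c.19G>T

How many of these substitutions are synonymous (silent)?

1

Codon 1: GAC (Asp) → CAC (His) — missense.
Codon 3: TCG (Ser) → TCA (Ser) — synonymous.
Codon 6: CAC (His) → CAA (Gln) — missense.
Codon 7: GGA (Gly) → TGA (Stop) — nonsense.
Synonymous: 1 of 4.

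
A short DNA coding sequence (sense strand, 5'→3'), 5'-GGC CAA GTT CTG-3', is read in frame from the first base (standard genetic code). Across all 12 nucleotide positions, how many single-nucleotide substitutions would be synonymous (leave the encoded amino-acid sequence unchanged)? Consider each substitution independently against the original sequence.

11

Codon 1 (GGC, Gly): 3 synonymous substitutions.
Codon 2 (CAA, Gln): 1 synonymous substitution.
Codon 3 (GTT, Val): 3 synonymous substitutions.
Codon 4 (CTG, Leu): 4 synonymous substitutions.
Total: 3 + 1 + 3 + 4 = 11.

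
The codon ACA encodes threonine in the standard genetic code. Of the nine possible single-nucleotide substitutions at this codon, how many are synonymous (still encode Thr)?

Position 1: none → 0 synonymous.
Position 2: none → 0 synonymous.
Position 3: ACU, ACC, ACG → 3 synonymous.
Total: 0 + 0 + 3 = 3.

3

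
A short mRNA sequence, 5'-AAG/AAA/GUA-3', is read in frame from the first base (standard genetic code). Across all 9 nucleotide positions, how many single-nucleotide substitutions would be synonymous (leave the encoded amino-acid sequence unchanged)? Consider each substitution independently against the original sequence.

5

Codon 1 (AAG, Lys): 1 synonymous substitution.
Codon 2 (AAA, Lys): 1 synonymous substitution.
Codon 3 (GUA, Val): 3 synonymous substitutions.
Total: 1 + 1 + 3 = 5.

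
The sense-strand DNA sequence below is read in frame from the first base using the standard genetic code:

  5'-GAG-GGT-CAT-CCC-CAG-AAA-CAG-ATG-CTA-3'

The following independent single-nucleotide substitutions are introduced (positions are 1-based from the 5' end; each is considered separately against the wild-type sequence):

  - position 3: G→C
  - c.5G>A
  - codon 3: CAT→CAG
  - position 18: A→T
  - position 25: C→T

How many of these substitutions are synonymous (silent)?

Codon 1: GAG (Glu) → GAC (Asp) — missense.
Codon 2: GGT (Gly) → GAT (Asp) — missense.
Codon 3: CAT (His) → CAG (Gln) — missense.
Codon 6: AAA (Lys) → AAT (Asn) — missense.
Codon 9: CTA (Leu) → TTA (Leu) — synonymous.
Synonymous: 1 of 5.

1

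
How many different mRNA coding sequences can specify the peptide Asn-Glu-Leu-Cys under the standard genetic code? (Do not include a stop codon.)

48

Asn: 2 codons.
Glu: 2 codons.
Leu: 6 codons.
Cys: 2 codons.
2 × 2 × 6 × 2 = 48.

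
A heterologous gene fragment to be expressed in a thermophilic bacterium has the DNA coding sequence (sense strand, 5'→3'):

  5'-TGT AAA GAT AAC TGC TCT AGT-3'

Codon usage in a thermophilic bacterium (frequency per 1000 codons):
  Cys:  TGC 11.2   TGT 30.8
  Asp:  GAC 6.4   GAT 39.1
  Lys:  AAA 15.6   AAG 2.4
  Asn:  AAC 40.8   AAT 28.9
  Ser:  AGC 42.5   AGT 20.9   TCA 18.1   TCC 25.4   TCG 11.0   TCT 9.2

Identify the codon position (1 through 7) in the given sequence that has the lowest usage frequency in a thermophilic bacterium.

6

Codon 1 TGT (Cys): 30.8 per 1000.
Codon 2 AAA (Lys): 15.6 per 1000.
Codon 3 GAT (Asp): 39.1 per 1000.
Codon 4 AAC (Asn): 40.8 per 1000.
Codon 5 TGC (Cys): 11.2 per 1000.
Codon 6 TCT (Ser): 9.2 per 1000.
Codon 7 AGT (Ser): 20.9 per 1000.
Lowest frequency is 9.2 at codon 6.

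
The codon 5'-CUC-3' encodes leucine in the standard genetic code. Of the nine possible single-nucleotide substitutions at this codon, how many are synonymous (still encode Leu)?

3

Position 1: none → 0 synonymous.
Position 2: none → 0 synonymous.
Position 3: CUU, CUA, CUG → 3 synonymous.
Total: 0 + 0 + 3 = 3.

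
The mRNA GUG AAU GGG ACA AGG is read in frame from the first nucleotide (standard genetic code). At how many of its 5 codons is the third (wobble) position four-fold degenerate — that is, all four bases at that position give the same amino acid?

Codon 1 GUG (Val): third position 4-fold.
Codon 2 AAU (Asn): third position 2-fold.
Codon 3 GGG (Gly): third position 4-fold.
Codon 4 ACA (Thr): third position 4-fold.
Codon 5 AGG (Arg): third position 2-fold.
Four-fold degenerate third positions: 3.

3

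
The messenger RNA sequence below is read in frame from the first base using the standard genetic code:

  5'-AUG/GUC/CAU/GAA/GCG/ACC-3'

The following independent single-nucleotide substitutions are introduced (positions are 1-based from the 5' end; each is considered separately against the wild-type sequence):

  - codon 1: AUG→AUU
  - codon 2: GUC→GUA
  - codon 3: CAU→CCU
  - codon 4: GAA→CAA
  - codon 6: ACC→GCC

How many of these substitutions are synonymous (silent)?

1

Codon 1: AUG (Met) → AUU (Ile) — missense.
Codon 2: GUC (Val) → GUA (Val) — synonymous.
Codon 3: CAU (His) → CCU (Pro) — missense.
Codon 4: GAA (Glu) → CAA (Gln) — missense.
Codon 6: ACC (Thr) → GCC (Ala) — missense.
Synonymous: 1 of 5.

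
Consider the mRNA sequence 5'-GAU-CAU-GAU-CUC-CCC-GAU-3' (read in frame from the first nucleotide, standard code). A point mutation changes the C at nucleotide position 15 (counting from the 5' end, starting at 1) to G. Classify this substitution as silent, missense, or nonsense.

silent

Position 15 falls in codon 5: CCC → Pro.
After the substitution the codon is CCG → Pro.
Both encode Pro, so the change is synonymous.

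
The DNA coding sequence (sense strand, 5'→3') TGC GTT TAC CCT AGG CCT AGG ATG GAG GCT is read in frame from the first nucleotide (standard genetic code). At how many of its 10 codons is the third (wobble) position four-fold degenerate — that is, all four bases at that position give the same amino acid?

Codon 1 TGC (Cys): third position 2-fold.
Codon 2 GTT (Val): third position 4-fold.
Codon 3 TAC (Tyr): third position 2-fold.
Codon 4 CCT (Pro): third position 4-fold.
Codon 5 AGG (Arg): third position 2-fold.
Codon 6 CCT (Pro): third position 4-fold.
Codon 7 AGG (Arg): third position 2-fold.
Codon 8 ATG (Met): third position 1-fold.
Codon 9 GAG (Glu): third position 2-fold.
Codon 10 GCT (Ala): third position 4-fold.
Four-fold degenerate third positions: 4.

4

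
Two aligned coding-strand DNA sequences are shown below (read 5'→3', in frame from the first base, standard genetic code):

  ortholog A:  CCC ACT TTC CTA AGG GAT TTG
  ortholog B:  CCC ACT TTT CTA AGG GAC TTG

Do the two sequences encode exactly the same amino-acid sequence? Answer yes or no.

yes

Codon 1: CCC Pro / CCC Pro — identical.
Codon 2: ACT Thr / ACT Thr — identical.
Codon 3: TTC Phe / TTT Phe — synonymous.
Codon 4: CTA Leu / CTA Leu — identical.
Codon 5: AGG Arg / AGG Arg — identical.
Codon 6: GAT Asp / GAC Asp — synonymous.
Codon 7: TTG Leu / TTG Leu — identical.
Nonsynonymous differences: 0 → same protein.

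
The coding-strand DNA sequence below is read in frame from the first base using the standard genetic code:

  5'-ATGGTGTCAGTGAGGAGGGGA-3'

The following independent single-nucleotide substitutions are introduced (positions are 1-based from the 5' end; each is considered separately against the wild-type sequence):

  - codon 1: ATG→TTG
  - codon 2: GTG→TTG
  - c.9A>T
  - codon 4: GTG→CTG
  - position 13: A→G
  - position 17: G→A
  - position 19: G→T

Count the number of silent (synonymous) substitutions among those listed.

Codon 1: ATG (Met) → TTG (Leu) — missense.
Codon 2: GTG (Val) → TTG (Leu) — missense.
Codon 3: TCA (Ser) → TCT (Ser) — synonymous.
Codon 4: GTG (Val) → CTG (Leu) — missense.
Codon 5: AGG (Arg) → GGG (Gly) — missense.
Codon 6: AGG (Arg) → AAG (Lys) — missense.
Codon 7: GGA (Gly) → TGA (Stop) — nonsense.
Synonymous: 1 of 7.

1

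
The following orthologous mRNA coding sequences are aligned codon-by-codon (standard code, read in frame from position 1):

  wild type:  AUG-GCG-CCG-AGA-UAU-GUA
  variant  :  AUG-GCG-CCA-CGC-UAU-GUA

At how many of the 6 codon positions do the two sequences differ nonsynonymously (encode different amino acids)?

0

Codon 1: AUG Met / AUG Met — identical.
Codon 2: GCG Ala / GCG Ala — identical.
Codon 3: CCG Pro / CCA Pro — synonymous.
Codon 4: AGA Arg / CGC Arg — synonymous.
Codon 5: UAU Tyr / UAU Tyr — identical.
Codon 6: GUA Val / GUA Val — identical.
Nonsynonymous differences: 0.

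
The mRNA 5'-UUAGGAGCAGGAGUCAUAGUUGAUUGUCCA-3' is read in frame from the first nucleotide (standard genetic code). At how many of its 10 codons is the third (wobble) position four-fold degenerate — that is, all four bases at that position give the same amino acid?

6

Codon 1 UUA (Leu): third position 2-fold.
Codon 2 GGA (Gly): third position 4-fold.
Codon 3 GCA (Ala): third position 4-fold.
Codon 4 GGA (Gly): third position 4-fold.
Codon 5 GUC (Val): third position 4-fold.
Codon 6 AUA (Ile): third position 3-fold.
Codon 7 GUU (Val): third position 4-fold.
Codon 8 GAU (Asp): third position 2-fold.
Codon 9 UGU (Cys): third position 2-fold.
Codon 10 CCA (Pro): third position 4-fold.
Four-fold degenerate third positions: 6.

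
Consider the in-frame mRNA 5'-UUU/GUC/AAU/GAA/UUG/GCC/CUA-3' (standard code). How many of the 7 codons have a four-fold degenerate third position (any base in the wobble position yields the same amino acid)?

Codon 1 UUU (Phe): third position 2-fold.
Codon 2 GUC (Val): third position 4-fold.
Codon 3 AAU (Asn): third position 2-fold.
Codon 4 GAA (Glu): third position 2-fold.
Codon 5 UUG (Leu): third position 2-fold.
Codon 6 GCC (Ala): third position 4-fold.
Codon 7 CUA (Leu): third position 4-fold.
Four-fold degenerate third positions: 3.

3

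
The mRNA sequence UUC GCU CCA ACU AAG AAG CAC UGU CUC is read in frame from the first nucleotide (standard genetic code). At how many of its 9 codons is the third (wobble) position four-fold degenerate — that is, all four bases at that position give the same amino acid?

4

Codon 1 UUC (Phe): third position 2-fold.
Codon 2 GCU (Ala): third position 4-fold.
Codon 3 CCA (Pro): third position 4-fold.
Codon 4 ACU (Thr): third position 4-fold.
Codon 5 AAG (Lys): third position 2-fold.
Codon 6 AAG (Lys): third position 2-fold.
Codon 7 CAC (His): third position 2-fold.
Codon 8 UGU (Cys): third position 2-fold.
Codon 9 CUC (Leu): third position 4-fold.
Four-fold degenerate third positions: 4.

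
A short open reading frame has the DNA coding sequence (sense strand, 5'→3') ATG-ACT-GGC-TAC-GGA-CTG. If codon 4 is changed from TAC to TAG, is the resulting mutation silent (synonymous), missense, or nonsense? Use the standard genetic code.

Position 12 falls in codon 4: TAC → Tyr.
After the substitution the codon is TAG → Stop.
The new codon is a stop codon, so this is a nonsense mutation.

nonsense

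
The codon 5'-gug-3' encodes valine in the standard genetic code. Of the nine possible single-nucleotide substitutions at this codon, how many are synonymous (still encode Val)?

Position 1: none → 0 synonymous.
Position 2: none → 0 synonymous.
Position 3: GUU, GUC, GUA → 3 synonymous.
Total: 0 + 0 + 3 = 3.

3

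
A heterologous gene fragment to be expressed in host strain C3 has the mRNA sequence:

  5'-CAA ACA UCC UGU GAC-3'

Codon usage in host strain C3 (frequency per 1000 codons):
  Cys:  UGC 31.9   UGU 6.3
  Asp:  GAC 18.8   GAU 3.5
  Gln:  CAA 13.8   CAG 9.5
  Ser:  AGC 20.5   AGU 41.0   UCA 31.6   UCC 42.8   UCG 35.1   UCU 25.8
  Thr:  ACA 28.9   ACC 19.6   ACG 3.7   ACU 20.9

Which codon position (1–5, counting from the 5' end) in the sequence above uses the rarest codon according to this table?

4

Codon 1 CAA (Gln): 13.8 per 1000.
Codon 2 ACA (Thr): 28.9 per 1000.
Codon 3 UCC (Ser): 42.8 per 1000.
Codon 4 UGU (Cys): 6.3 per 1000.
Codon 5 GAC (Asp): 18.8 per 1000.
Lowest frequency is 6.3 at codon 4.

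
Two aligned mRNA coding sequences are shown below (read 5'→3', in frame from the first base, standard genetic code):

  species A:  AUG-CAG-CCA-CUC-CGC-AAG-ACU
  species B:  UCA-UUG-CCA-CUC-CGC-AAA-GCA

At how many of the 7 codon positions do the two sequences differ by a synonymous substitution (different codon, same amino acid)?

1

Codon 1: AUG Met / UCA Ser — nonsynonymous.
Codon 2: CAG Gln / UUG Leu — nonsynonymous.
Codon 3: CCA Pro / CCA Pro — identical.
Codon 4: CUC Leu / CUC Leu — identical.
Codon 5: CGC Arg / CGC Arg — identical.
Codon 6: AAG Lys / AAA Lys — synonymous.
Codon 7: ACU Thr / GCA Ala — nonsynonymous.
Synonymous differences: 1.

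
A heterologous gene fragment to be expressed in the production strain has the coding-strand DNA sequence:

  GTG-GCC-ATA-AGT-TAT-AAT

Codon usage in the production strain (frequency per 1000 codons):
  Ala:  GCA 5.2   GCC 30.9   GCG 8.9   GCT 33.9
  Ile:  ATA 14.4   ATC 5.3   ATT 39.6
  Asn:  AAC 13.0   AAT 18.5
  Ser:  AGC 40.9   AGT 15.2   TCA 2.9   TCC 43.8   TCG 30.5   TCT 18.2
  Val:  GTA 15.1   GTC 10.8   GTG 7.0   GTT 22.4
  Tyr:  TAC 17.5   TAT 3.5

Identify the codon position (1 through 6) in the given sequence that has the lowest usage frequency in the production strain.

5

Codon 1 GTG (Val): 7.0 per 1000.
Codon 2 GCC (Ala): 30.9 per 1000.
Codon 3 ATA (Ile): 14.4 per 1000.
Codon 4 AGT (Ser): 15.2 per 1000.
Codon 5 TAT (Tyr): 3.5 per 1000.
Codon 6 AAT (Asn): 18.5 per 1000.
Lowest frequency is 3.5 at codon 5.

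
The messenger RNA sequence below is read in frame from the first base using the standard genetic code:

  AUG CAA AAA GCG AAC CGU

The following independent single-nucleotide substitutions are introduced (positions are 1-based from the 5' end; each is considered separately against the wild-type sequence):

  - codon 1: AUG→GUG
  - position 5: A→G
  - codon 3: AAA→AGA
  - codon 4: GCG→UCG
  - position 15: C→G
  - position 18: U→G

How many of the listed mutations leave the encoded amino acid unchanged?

1

Codon 1: AUG (Met) → GUG (Val) — missense.
Codon 2: CAA (Gln) → CGA (Arg) — missense.
Codon 3: AAA (Lys) → AGA (Arg) — missense.
Codon 4: GCG (Ala) → UCG (Ser) — missense.
Codon 5: AAC (Asn) → AAG (Lys) — missense.
Codon 6: CGU (Arg) → CGG (Arg) — synonymous.
Synonymous: 1 of 6.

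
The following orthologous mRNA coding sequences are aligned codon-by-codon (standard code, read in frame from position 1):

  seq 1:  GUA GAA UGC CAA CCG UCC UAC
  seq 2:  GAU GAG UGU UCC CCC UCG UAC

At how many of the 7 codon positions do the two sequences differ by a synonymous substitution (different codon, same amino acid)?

Codon 1: GUA Val / GAU Asp — nonsynonymous.
Codon 2: GAA Glu / GAG Glu — synonymous.
Codon 3: UGC Cys / UGU Cys — synonymous.
Codon 4: CAA Gln / UCC Ser — nonsynonymous.
Codon 5: CCG Pro / CCC Pro — synonymous.
Codon 6: UCC Ser / UCG Ser — synonymous.
Codon 7: UAC Tyr / UAC Tyr — identical.
Synonymous differences: 4.

4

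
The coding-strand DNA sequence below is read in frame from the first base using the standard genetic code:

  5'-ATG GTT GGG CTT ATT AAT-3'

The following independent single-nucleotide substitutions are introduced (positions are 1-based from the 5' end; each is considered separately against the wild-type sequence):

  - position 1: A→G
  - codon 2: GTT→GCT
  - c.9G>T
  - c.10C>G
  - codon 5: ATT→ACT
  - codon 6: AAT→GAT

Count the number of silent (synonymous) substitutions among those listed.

Codon 1: ATG (Met) → GTG (Val) — missense.
Codon 2: GTT (Val) → GCT (Ala) — missense.
Codon 3: GGG (Gly) → GGT (Gly) — synonymous.
Codon 4: CTT (Leu) → GTT (Val) — missense.
Codon 5: ATT (Ile) → ACT (Thr) — missense.
Codon 6: AAT (Asn) → GAT (Asp) — missense.
Synonymous: 1 of 6.

1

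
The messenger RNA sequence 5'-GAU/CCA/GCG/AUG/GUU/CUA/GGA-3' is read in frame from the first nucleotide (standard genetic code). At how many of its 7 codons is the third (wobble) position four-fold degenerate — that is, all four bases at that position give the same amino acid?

5

Codon 1 GAU (Asp): third position 2-fold.
Codon 2 CCA (Pro): third position 4-fold.
Codon 3 GCG (Ala): third position 4-fold.
Codon 4 AUG (Met): third position 1-fold.
Codon 5 GUU (Val): third position 4-fold.
Codon 6 CUA (Leu): third position 4-fold.
Codon 7 GGA (Gly): third position 4-fold.
Four-fold degenerate third positions: 5.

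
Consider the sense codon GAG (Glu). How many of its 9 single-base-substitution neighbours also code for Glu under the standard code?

Position 1: none → 0 synonymous.
Position 2: none → 0 synonymous.
Position 3: GAA → 1 synonymous.
Total: 0 + 0 + 1 = 1.

1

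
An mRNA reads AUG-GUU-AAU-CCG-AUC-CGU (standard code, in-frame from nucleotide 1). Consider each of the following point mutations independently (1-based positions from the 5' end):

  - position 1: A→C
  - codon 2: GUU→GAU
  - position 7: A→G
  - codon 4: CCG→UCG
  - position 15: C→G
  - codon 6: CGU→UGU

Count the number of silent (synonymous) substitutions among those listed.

0

Codon 1: AUG (Met) → CUG (Leu) — missense.
Codon 2: GUU (Val) → GAU (Asp) — missense.
Codon 3: AAU (Asn) → GAU (Asp) — missense.
Codon 4: CCG (Pro) → UCG (Ser) — missense.
Codon 5: AUC (Ile) → AUG (Met) — missense.
Codon 6: CGU (Arg) → UGU (Cys) — missense.
Synonymous: 0 of 6.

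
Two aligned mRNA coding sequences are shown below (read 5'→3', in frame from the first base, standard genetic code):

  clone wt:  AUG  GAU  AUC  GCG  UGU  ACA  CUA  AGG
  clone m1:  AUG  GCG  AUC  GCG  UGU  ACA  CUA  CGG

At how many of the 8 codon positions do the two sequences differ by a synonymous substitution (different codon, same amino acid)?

Codon 1: AUG Met / AUG Met — identical.
Codon 2: GAU Asp / GCG Ala — nonsynonymous.
Codon 3: AUC Ile / AUC Ile — identical.
Codon 4: GCG Ala / GCG Ala — identical.
Codon 5: UGU Cys / UGU Cys — identical.
Codon 6: ACA Thr / ACA Thr — identical.
Codon 7: CUA Leu / CUA Leu — identical.
Codon 8: AGG Arg / CGG Arg — synonymous.
Synonymous differences: 1.

1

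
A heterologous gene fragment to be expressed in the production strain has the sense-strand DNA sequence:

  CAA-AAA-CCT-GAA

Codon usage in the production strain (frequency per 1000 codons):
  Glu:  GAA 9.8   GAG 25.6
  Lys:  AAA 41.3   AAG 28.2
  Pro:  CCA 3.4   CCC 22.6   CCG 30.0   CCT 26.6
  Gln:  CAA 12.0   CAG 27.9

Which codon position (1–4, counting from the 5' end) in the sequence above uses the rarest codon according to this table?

Codon 1 CAA (Gln): 12.0 per 1000.
Codon 2 AAA (Lys): 41.3 per 1000.
Codon 3 CCT (Pro): 26.6 per 1000.
Codon 4 GAA (Glu): 9.8 per 1000.
Lowest frequency is 9.8 at codon 4.

4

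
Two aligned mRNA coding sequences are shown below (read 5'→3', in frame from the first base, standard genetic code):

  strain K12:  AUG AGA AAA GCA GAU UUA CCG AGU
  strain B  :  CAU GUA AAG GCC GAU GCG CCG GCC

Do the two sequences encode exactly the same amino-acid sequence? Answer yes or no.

Codon 1: AUG Met / CAU His — nonsynonymous.
Codon 2: AGA Arg / GUA Val — nonsynonymous.
Codon 3: AAA Lys / AAG Lys — synonymous.
Codon 4: GCA Ala / GCC Ala — synonymous.
Codon 5: GAU Asp / GAU Asp — identical.
Codon 6: UUA Leu / GCG Ala — nonsynonymous.
Codon 7: CCG Pro / CCG Pro — identical.
Codon 8: AGU Ser / GCC Ala — nonsynonymous.
Nonsynonymous differences: 4 → different protein.

no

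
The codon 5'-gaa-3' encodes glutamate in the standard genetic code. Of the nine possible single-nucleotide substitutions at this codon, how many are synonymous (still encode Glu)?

Position 1: none → 0 synonymous.
Position 2: none → 0 synonymous.
Position 3: GAG → 1 synonymous.
Total: 0 + 0 + 1 = 1.

1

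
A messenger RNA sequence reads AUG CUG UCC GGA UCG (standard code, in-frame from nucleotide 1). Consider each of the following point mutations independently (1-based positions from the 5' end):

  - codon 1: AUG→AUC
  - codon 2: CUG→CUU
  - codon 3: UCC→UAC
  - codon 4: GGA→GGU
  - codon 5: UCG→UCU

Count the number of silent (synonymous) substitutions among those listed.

3

Codon 1: AUG (Met) → AUC (Ile) — missense.
Codon 2: CUG (Leu) → CUU (Leu) — synonymous.
Codon 3: UCC (Ser) → UAC (Tyr) — missense.
Codon 4: GGA (Gly) → GGU (Gly) — synonymous.
Codon 5: UCG (Ser) → UCU (Ser) — synonymous.
Synonymous: 3 of 5.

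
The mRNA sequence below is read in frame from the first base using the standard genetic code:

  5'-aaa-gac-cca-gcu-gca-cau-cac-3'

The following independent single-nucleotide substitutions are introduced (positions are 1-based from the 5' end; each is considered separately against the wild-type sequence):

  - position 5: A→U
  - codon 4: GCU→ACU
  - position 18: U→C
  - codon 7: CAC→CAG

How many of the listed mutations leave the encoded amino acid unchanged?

1

Codon 2: GAC (Asp) → GUC (Val) — missense.
Codon 4: GCU (Ala) → ACU (Thr) — missense.
Codon 6: CAU (His) → CAC (His) — synonymous.
Codon 7: CAC (His) → CAG (Gln) — missense.
Synonymous: 1 of 4.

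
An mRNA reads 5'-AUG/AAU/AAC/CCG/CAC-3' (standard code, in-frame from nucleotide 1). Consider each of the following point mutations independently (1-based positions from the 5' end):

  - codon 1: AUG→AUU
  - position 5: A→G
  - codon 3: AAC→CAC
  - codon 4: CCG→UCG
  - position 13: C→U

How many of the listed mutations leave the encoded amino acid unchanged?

0

Codon 1: AUG (Met) → AUU (Ile) — missense.
Codon 2: AAU (Asn) → AGU (Ser) — missense.
Codon 3: AAC (Asn) → CAC (His) — missense.
Codon 4: CCG (Pro) → UCG (Ser) — missense.
Codon 5: CAC (His) → UAC (Tyr) — missense.
Synonymous: 0 of 5.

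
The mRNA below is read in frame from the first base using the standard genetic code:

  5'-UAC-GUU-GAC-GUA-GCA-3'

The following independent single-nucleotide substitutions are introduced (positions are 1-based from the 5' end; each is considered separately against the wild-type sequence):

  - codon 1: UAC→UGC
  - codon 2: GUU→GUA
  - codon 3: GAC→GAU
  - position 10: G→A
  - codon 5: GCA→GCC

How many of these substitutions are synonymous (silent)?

Codon 1: UAC (Tyr) → UGC (Cys) — missense.
Codon 2: GUU (Val) → GUA (Val) — synonymous.
Codon 3: GAC (Asp) → GAU (Asp) — synonymous.
Codon 4: GUA (Val) → AUA (Ile) — missense.
Codon 5: GCA (Ala) → GCC (Ala) — synonymous.
Synonymous: 3 of 5.

3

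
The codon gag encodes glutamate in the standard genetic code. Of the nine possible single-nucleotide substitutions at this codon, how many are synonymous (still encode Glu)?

Position 1: none → 0 synonymous.
Position 2: none → 0 synonymous.
Position 3: GAA → 1 synonymous.
Total: 0 + 0 + 1 = 1.

1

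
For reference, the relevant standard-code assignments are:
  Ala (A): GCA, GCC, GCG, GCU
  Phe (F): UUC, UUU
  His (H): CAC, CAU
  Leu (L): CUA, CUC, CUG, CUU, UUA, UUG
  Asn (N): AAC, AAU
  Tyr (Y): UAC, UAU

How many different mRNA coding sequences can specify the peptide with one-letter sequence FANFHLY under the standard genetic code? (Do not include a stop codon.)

Phe: 2 codons.
Ala: 4 codons.
Asn: 2 codons.
Phe: 2 codons.
His: 2 codons.
Leu: 6 codons.
Tyr: 2 codons.
2 × 4 × 2 × 2 × 2 × 6 × 2 = 768.

768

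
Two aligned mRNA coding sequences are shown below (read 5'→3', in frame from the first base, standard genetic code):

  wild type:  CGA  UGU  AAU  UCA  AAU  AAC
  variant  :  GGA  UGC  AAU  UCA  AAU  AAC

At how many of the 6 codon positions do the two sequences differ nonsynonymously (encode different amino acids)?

Codon 1: CGA Arg / GGA Gly — nonsynonymous.
Codon 2: UGU Cys / UGC Cys — synonymous.
Codon 3: AAU Asn / AAU Asn — identical.
Codon 4: UCA Ser / UCA Ser — identical.
Codon 5: AAU Asn / AAU Asn — identical.
Codon 6: AAC Asn / AAC Asn — identical.
Nonsynonymous differences: 1.

1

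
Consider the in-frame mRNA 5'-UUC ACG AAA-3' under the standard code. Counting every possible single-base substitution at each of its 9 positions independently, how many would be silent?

5

Codon 1 (UUC, Phe): 1 synonymous substitution.
Codon 2 (ACG, Thr): 3 synonymous substitutions.
Codon 3 (AAA, Lys): 1 synonymous substitution.
Total: 1 + 3 + 1 = 5.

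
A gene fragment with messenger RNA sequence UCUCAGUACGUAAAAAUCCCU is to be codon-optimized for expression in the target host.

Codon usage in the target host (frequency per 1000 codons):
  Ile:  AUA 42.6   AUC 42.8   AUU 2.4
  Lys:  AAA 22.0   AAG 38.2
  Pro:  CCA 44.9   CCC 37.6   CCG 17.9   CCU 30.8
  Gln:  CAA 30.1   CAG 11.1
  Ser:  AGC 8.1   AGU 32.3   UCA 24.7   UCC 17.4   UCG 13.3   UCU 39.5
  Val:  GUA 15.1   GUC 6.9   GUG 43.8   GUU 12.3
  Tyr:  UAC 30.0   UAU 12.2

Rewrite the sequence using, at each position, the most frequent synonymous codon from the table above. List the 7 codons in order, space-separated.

Codon 1 (Ser): best is UCU at 39.5.
Codon 2 (Gln): best is CAA at 30.1.
Codon 3 (Tyr): best is UAC at 30.0.
Codon 4 (Val): best is GUG at 43.8.
Codon 5 (Lys): best is AAG at 38.2.
Codon 6 (Ile): best is AUC at 42.8.
Codon 7 (Pro): best is CCA at 44.9.

UCU CAA UAC GUG AAG AUC CCA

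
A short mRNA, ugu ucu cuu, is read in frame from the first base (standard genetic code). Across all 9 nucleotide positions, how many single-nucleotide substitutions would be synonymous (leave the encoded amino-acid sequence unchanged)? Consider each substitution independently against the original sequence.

7

Codon 1 (UGU, Cys): 1 synonymous substitution.
Codon 2 (UCU, Ser): 3 synonymous substitutions.
Codon 3 (CUU, Leu): 3 synonymous substitutions.
Total: 1 + 3 + 3 = 7.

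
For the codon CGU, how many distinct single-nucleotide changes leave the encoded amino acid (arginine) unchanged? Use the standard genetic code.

3

Position 1: none → 0 synonymous.
Position 2: none → 0 synonymous.
Position 3: CGC, CGA, CGG → 3 synonymous.
Total: 0 + 0 + 3 = 3.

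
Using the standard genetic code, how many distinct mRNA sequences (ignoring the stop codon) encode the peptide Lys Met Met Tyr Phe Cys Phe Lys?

Lys: 2 codons.
Met: 1 codon.
Met: 1 codon.
Tyr: 2 codons.
Phe: 2 codons.
Cys: 2 codons.
Phe: 2 codons.
Lys: 2 codons.
2 × 1 × 1 × 2 × 2 × 2 × 2 × 2 = 64.

64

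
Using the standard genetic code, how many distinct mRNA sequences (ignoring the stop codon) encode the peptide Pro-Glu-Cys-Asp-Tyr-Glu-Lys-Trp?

256

Pro: 4 codons.
Glu: 2 codons.
Cys: 2 codons.
Asp: 2 codons.
Tyr: 2 codons.
Glu: 2 codons.
Lys: 2 codons.
Trp: 1 codon.
4 × 2 × 2 × 2 × 2 × 2 × 2 × 1 = 256.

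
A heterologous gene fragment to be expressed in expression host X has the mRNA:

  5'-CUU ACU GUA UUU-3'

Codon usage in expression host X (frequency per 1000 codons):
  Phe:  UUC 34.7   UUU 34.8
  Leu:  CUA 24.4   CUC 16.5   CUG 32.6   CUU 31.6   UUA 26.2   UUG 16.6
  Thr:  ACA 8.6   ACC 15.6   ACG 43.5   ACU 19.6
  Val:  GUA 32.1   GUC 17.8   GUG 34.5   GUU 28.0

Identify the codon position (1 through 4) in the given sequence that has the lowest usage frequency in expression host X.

2

Codon 1 CUU (Leu): 31.6 per 1000.
Codon 2 ACU (Thr): 19.6 per 1000.
Codon 3 GUA (Val): 32.1 per 1000.
Codon 4 UUU (Phe): 34.8 per 1000.
Lowest frequency is 19.6 at codon 2.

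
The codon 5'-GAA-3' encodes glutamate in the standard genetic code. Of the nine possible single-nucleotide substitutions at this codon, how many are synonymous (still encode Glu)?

Position 1: none → 0 synonymous.
Position 2: none → 0 synonymous.
Position 3: GAG → 1 synonymous.
Total: 0 + 0 + 1 = 1.

1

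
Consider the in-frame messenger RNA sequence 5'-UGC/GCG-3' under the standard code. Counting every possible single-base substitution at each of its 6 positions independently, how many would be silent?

4

Codon 1 (UGC, Cys): 1 synonymous substitution.
Codon 2 (GCG, Ala): 3 synonymous substitutions.
Total: 1 + 3 = 4.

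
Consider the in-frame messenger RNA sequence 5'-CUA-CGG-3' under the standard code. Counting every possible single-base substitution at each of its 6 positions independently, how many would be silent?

Codon 1 (CUA, Leu): 4 synonymous substitutions.
Codon 2 (CGG, Arg): 4 synonymous substitutions.
Total: 4 + 4 = 8.

8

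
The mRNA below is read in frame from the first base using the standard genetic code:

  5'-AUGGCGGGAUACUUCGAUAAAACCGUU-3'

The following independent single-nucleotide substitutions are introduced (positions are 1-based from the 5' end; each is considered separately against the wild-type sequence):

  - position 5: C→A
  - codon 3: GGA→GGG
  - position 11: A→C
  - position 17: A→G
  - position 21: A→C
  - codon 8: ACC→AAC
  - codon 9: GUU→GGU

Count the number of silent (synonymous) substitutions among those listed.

1

Codon 2: GCG (Ala) → GAG (Glu) — missense.
Codon 3: GGA (Gly) → GGG (Gly) — synonymous.
Codon 4: UAC (Tyr) → UCC (Ser) — missense.
Codon 6: GAU (Asp) → GGU (Gly) — missense.
Codon 7: AAA (Lys) → AAC (Asn) — missense.
Codon 8: ACC (Thr) → AAC (Asn) — missense.
Codon 9: GUU (Val) → GGU (Gly) — missense.
Synonymous: 1 of 7.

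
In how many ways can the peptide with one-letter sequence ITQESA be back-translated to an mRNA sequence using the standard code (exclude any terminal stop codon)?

Ile: 3 codons.
Thr: 4 codons.
Gln: 2 codons.
Glu: 2 codons.
Ser: 6 codons.
Ala: 4 codons.
3 × 4 × 2 × 2 × 6 × 4 = 1152.

1152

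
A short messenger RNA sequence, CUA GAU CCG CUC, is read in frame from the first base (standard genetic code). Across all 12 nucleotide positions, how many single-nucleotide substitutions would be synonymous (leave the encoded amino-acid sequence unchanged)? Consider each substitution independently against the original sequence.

Codon 1 (CUA, Leu): 4 synonymous substitutions.
Codon 2 (GAU, Asp): 1 synonymous substitution.
Codon 3 (CCG, Pro): 3 synonymous substitutions.
Codon 4 (CUC, Leu): 3 synonymous substitutions.
Total: 4 + 1 + 3 + 3 = 11.

11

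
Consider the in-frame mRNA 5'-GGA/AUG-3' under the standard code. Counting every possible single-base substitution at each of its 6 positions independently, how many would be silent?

3

Codon 1 (GGA, Gly): 3 synonymous substitutions.
Codon 2 (AUG, Met): 0 synonymous substitutions.
Total: 3 + 0 = 3.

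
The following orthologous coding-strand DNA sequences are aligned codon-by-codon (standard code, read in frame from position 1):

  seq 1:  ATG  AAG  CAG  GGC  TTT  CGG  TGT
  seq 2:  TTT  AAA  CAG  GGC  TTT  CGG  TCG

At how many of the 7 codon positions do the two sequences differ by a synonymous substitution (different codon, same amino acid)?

Codon 1: ATG Met / TTT Phe — nonsynonymous.
Codon 2: AAG Lys / AAA Lys — synonymous.
Codon 3: CAG Gln / CAG Gln — identical.
Codon 4: GGC Gly / GGC Gly — identical.
Codon 5: TTT Phe / TTT Phe — identical.
Codon 6: CGG Arg / CGG Arg — identical.
Codon 7: TGT Cys / TCG Ser — nonsynonymous.
Synonymous differences: 1.

1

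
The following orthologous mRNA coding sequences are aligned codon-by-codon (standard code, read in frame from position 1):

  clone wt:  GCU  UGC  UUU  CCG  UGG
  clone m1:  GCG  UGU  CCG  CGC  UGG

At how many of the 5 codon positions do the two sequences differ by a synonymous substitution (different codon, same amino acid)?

2

Codon 1: GCU Ala / GCG Ala — synonymous.
Codon 2: UGC Cys / UGU Cys — synonymous.
Codon 3: UUU Phe / CCG Pro — nonsynonymous.
Codon 4: CCG Pro / CGC Arg — nonsynonymous.
Codon 5: UGG Trp / UGG Trp — identical.
Synonymous differences: 2.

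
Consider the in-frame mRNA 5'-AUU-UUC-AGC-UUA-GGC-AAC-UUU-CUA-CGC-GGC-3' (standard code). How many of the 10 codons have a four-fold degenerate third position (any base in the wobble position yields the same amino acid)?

4

Codon 1 AUU (Ile): third position 3-fold.
Codon 2 UUC (Phe): third position 2-fold.
Codon 3 AGC (Ser): third position 2-fold.
Codon 4 UUA (Leu): third position 2-fold.
Codon 5 GGC (Gly): third position 4-fold.
Codon 6 AAC (Asn): third position 2-fold.
Codon 7 UUU (Phe): third position 2-fold.
Codon 8 CUA (Leu): third position 4-fold.
Codon 9 CGC (Arg): third position 4-fold.
Codon 10 GGC (Gly): third position 4-fold.
Four-fold degenerate third positions: 4.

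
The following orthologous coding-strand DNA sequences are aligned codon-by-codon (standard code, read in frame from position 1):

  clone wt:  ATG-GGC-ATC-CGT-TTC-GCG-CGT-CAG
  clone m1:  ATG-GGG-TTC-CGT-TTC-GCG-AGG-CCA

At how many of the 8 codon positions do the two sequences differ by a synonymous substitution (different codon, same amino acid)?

Codon 1: ATG Met / ATG Met — identical.
Codon 2: GGC Gly / GGG Gly — synonymous.
Codon 3: ATC Ile / TTC Phe — nonsynonymous.
Codon 4: CGT Arg / CGT Arg — identical.
Codon 5: TTC Phe / TTC Phe — identical.
Codon 6: GCG Ala / GCG Ala — identical.
Codon 7: CGT Arg / AGG Arg — synonymous.
Codon 8: CAG Gln / CCA Pro — nonsynonymous.
Synonymous differences: 2.

2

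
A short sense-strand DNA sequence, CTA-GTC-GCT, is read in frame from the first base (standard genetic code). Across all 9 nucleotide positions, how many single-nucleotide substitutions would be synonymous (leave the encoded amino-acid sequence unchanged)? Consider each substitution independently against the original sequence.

10

Codon 1 (CTA, Leu): 4 synonymous substitutions.
Codon 2 (GTC, Val): 3 synonymous substitutions.
Codon 3 (GCT, Ala): 3 synonymous substitutions.
Total: 4 + 3 + 3 = 10.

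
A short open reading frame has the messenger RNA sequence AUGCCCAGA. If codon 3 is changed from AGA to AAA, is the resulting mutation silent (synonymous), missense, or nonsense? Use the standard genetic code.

Position 8 falls in codon 3: AGA → Arg.
After the substitution the codon is AAA → Lys.
Arg ≠ Lys, so this is a missense mutation.

missense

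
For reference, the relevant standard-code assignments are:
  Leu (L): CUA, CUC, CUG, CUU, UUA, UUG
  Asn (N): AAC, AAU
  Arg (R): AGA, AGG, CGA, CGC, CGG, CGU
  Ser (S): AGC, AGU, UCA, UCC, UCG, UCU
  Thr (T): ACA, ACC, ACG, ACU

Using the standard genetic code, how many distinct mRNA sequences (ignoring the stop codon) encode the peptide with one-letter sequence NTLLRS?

Asn: 2 codons.
Thr: 4 codons.
Leu: 6 codons.
Leu: 6 codons.
Arg: 6 codons.
Ser: 6 codons.
2 × 4 × 6 × 6 × 6 × 6 = 10368.

10368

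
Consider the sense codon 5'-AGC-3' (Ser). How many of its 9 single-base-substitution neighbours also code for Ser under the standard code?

Position 1: none → 0 synonymous.
Position 2: none → 0 synonymous.
Position 3: AGU → 1 synonymous.
Total: 0 + 0 + 1 = 1.

1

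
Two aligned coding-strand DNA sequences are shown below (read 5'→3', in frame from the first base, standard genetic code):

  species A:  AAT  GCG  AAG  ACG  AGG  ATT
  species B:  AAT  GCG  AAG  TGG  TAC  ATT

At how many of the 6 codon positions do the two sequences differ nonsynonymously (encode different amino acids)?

2

Codon 1: AAT Asn / AAT Asn — identical.
Codon 2: GCG Ala / GCG Ala — identical.
Codon 3: AAG Lys / AAG Lys — identical.
Codon 4: ACG Thr / TGG Trp — nonsynonymous.
Codon 5: AGG Arg / TAC Tyr — nonsynonymous.
Codon 6: ATT Ile / ATT Ile — identical.
Nonsynonymous differences: 2.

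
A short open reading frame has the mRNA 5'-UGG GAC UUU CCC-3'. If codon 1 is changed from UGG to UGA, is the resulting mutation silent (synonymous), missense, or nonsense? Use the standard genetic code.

Position 3 falls in codon 1: UGG → Trp.
After the substitution the codon is UGA → Stop.
The new codon is a stop codon, so this is a nonsense mutation.

nonsense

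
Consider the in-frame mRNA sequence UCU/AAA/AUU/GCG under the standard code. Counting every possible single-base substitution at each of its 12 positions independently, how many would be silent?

9

Codon 1 (UCU, Ser): 3 synonymous substitutions.
Codon 2 (AAA, Lys): 1 synonymous substitution.
Codon 3 (AUU, Ile): 2 synonymous substitutions.
Codon 4 (GCG, Ala): 3 synonymous substitutions.
Total: 3 + 1 + 2 + 3 = 9.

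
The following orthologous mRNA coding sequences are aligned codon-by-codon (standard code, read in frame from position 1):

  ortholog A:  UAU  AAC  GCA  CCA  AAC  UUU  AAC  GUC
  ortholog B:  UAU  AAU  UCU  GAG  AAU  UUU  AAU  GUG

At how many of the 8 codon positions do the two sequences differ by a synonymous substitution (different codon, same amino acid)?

4

Codon 1: UAU Tyr / UAU Tyr — identical.
Codon 2: AAC Asn / AAU Asn — synonymous.
Codon 3: GCA Ala / UCU Ser — nonsynonymous.
Codon 4: CCA Pro / GAG Glu — nonsynonymous.
Codon 5: AAC Asn / AAU Asn — synonymous.
Codon 6: UUU Phe / UUU Phe — identical.
Codon 7: AAC Asn / AAU Asn — synonymous.
Codon 8: GUC Val / GUG Val — synonymous.
Synonymous differences: 4.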